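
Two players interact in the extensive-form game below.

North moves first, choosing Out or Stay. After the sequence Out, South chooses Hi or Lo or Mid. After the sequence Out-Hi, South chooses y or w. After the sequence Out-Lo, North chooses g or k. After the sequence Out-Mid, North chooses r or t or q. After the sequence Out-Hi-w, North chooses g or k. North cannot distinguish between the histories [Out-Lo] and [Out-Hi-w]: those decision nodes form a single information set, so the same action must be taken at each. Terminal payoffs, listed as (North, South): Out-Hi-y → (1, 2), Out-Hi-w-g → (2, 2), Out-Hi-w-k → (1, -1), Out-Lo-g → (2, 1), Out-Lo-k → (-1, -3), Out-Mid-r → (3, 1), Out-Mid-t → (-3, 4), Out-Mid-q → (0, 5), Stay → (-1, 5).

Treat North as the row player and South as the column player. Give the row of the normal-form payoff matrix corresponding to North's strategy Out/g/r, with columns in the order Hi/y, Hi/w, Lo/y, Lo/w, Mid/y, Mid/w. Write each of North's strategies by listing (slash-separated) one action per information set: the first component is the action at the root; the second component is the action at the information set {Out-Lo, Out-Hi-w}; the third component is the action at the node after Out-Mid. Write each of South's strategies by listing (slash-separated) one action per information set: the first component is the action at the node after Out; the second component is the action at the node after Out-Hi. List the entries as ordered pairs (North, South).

vs Hi/y: North plays Out → South plays Hi at [Out] → South plays y at [Out-Hi] → (1, 2)
vs Hi/w: North plays Out → South plays Hi at [Out] → South plays w at [Out-Hi] → North plays g at [Out-Hi-w] → (2, 2)
vs Lo/y: North plays Out → South plays Lo at [Out] → North plays g at [Out-Lo] → (2, 1)
vs Lo/w: North plays Out → South plays Lo at [Out] → North plays g at [Out-Lo] → (2, 1)
vs Mid/y: North plays Out → South plays Mid at [Out] → North plays r at [Out-Mid] → (3, 1)
vs Mid/w: North plays Out → South plays Mid at [Out] → North plays r at [Out-Mid] → (3, 1)

(1,2) (2,2) (2,1) (2,1) (3,1) (3,1)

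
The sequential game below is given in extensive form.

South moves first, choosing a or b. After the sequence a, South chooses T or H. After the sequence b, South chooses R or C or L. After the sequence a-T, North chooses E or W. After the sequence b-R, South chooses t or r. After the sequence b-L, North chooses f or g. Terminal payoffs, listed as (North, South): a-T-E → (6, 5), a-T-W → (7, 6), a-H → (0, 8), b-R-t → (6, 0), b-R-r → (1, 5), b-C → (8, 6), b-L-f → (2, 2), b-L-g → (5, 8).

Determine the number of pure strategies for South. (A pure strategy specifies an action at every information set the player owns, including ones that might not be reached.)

South owns the root with actions {a, b} — two choices.
South owns the node after a with actions {T, H} — two choices.
South owns the node after b with actions {R, C, L} — three choices.
South owns the node after b-R with actions {t, r} — two choices.
A pure strategy fixes one action at each information set independently, so the count is the product 2 × 2 × 3 × 2 = 24.

24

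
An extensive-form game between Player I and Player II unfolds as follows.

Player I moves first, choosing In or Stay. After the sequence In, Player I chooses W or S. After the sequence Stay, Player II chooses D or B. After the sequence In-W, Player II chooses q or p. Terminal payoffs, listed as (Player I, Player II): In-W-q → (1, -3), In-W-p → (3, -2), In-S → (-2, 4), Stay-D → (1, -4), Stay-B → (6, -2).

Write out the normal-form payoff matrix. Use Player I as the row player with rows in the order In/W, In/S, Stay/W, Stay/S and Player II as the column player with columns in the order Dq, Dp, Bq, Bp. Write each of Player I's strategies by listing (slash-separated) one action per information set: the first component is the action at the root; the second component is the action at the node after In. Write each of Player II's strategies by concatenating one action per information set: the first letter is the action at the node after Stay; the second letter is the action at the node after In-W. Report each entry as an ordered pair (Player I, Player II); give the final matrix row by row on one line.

In/W: (1,-3) (3,-2) (1,-3) (3,-2) | In/S: (-2,4) (-2,4) (-2,4) (-2,4) | Stay/W: (1,-4) (1,-4) (6,-2) (6,-2) | Stay/S: (1,-4) (1,-4) (6,-2) (6,-2)

             Dq       Dp       Bq       Bp
  In/W   (1,-3)   (3,-2)   (1,-3)   (3,-2)
  In/S   (-2,4)   (-2,4)   (-2,4)   (-2,4)
Stay/W   (1,-4)   (1,-4)   (6,-2)   (6,-2)
Stay/S   (1,-4)   (1,-4)   (6,-2)   (6,-2)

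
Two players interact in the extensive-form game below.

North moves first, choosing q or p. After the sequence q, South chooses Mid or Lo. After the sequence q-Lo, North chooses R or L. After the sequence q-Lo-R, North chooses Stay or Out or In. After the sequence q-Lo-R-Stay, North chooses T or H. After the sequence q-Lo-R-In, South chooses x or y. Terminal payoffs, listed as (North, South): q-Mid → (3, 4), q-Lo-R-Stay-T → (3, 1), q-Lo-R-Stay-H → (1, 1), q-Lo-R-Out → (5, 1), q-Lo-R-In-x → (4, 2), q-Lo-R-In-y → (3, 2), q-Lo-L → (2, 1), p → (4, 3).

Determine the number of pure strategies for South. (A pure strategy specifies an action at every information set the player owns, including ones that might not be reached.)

South owns the node after q with actions {Mid, Lo} — two choices.
South owns the node after q-Lo-R-In with actions {x, y} — two choices.
A pure strategy fixes one action at each information set independently, so the count is the product 2 × 2 = 4.

4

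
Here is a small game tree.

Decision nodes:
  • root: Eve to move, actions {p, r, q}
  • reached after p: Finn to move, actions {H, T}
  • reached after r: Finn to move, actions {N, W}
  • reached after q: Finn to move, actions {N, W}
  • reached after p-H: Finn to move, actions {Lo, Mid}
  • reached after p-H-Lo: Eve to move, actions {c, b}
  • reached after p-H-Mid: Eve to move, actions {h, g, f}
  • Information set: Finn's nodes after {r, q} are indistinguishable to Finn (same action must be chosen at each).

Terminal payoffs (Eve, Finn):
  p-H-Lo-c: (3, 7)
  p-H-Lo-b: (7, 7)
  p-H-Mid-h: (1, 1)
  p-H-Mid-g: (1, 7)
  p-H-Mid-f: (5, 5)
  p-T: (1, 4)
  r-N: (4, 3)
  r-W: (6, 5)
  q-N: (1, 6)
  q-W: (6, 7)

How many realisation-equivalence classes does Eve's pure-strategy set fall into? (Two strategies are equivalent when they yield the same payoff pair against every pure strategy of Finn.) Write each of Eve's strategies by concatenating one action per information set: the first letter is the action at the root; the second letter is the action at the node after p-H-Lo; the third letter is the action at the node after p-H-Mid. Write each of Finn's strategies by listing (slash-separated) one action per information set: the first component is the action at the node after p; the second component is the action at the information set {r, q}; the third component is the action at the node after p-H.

8

Eve has 18 pure strategies: pch, pcg, pcf, pbh, pbg, pbf, rch, rcg, rcf, rbh, rbg, rbf, qch, qcg, qcf, qbh, qbg, qbf. Columns: H/N/Lo, H/N/Mid, H/W/Lo, H/W/Mid, T/N/Lo, T/N/Mid, T/W/Lo, T/W/Mid.
{pch} → row (3,7) (1,1) (3,7) (1,1) (1,4) (1,4) (1,4) (1,4)
{pcg} → row (3,7) (1,7) (3,7) (1,7) (1,4) (1,4) (1,4) (1,4)
{pcf} → row (3,7) (5,5) (3,7) (5,5) (1,4) (1,4) (1,4) (1,4)
{pbh} → row (7,7) (1,1) (7,7) (1,1) (1,4) (1,4) (1,4) (1,4)
{pbg} → row (7,7) (1,7) (7,7) (1,7) (1,4) (1,4) (1,4) (1,4)
{pbf} → row (7,7) (5,5) (7,7) (5,5) (1,4) (1,4) (1,4) (1,4)
{rch, rcg, rcf, rbh, rbg, rbf} → row (4,3) (4,3) (6,5) (6,5) (4,3) (4,3) (6,5) (6,5)
{qch, qcg, qcf, qbh, qbg, qbf} → row (1,6) (1,6) (6,7) (6,7) (1,6) (1,6) (6,7) (6,7)
That's 8 distinct rows out of 18 strategies.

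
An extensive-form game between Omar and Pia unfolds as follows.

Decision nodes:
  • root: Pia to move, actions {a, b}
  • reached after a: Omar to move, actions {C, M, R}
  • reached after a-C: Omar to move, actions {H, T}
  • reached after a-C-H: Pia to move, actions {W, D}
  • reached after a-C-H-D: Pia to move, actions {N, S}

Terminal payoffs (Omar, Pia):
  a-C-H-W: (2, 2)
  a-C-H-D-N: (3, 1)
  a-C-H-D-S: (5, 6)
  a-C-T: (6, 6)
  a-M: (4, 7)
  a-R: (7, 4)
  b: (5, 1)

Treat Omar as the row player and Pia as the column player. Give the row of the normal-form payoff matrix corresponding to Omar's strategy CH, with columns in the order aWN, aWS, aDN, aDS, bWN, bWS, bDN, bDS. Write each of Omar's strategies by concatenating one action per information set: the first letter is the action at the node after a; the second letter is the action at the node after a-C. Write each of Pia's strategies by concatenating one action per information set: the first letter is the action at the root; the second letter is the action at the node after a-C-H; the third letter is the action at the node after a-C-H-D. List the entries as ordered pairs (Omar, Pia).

(2,2) (2,2) (3,1) (5,6) (5,1) (5,1) (5,1) (5,1)

vs aWN: Pia plays a → Omar plays C at [a] → Omar plays H at [a-C] → Pia plays W at [a-C-H] → (2, 2)
vs aWS: Pia plays a → Omar plays C at [a] → Omar plays H at [a-C] → Pia plays W at [a-C-H] → (2, 2)
vs aDN: Pia plays a → Omar plays C at [a] → Omar plays H at [a-C] → Pia plays D at [a-C-H] → Pia plays N at [a-C-H-D] → (3, 1)
vs aDS: Pia plays a → Omar plays C at [a] → Omar plays H at [a-C] → Pia plays D at [a-C-H] → Pia plays S at [a-C-H-D] → (5, 6)
vs bWN: Pia plays b → (5, 1)
vs bWS: Pia plays b → (5, 1)
vs bDN: Pia plays b → (5, 1)
vs bDS: Pia plays b → (5, 1)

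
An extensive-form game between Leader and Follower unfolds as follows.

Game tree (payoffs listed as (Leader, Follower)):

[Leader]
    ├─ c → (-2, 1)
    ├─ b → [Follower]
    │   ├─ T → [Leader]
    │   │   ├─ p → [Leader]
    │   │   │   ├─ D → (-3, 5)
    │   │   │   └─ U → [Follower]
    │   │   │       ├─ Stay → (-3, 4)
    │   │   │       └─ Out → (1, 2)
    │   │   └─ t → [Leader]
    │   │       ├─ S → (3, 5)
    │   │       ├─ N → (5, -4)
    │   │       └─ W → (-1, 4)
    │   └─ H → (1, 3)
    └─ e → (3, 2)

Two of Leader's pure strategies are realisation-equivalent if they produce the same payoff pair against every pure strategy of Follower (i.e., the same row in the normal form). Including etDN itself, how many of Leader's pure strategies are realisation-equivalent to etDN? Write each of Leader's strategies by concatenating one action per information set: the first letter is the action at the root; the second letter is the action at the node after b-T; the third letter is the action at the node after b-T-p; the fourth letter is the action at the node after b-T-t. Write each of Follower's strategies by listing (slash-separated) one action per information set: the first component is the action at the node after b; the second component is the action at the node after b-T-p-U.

12

Row for etDN (columns T/Stay, T/Out, H/Stay, H/Out): (3,2) (3,2) (3,2) (3,2).
Under etDN, Leader's choice at the node after b-T and at the node after b-T-p and at the node after b-T-t can never be reached regardless of what Follower does, so varying those choices leaves every outcome unchanged.
Holding the reachable choices fixed and varying the unreachable ones freely already gives 2 × 2 × 3 = 12 equivalent strategies.
No other strategy reproduces this row, so those 12 are the full class: epDS, epDN, epDW, epUS, epUN, epUW, etDS, etDN, etDW, etUS, etUN, etUW.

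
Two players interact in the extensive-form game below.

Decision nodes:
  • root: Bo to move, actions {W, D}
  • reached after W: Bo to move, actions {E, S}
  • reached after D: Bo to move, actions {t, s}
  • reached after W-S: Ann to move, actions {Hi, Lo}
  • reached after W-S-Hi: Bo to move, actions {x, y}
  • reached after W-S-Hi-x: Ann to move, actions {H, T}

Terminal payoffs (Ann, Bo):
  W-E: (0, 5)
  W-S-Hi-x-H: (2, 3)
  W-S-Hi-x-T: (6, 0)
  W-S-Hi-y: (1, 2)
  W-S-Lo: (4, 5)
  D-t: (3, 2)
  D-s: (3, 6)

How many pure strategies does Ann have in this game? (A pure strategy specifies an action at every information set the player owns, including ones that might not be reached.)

4

Ann owns the node after W-S with actions {Hi, Lo} — two choices.
Ann owns the node after W-S-Hi-x with actions {H, T} — two choices.
A pure strategy fixes one action at each information set independently, so the count is the product 2 × 2 = 4.
(For reference, Bo has 16 pure strategies, giving a 4×16 normal-form matrix.)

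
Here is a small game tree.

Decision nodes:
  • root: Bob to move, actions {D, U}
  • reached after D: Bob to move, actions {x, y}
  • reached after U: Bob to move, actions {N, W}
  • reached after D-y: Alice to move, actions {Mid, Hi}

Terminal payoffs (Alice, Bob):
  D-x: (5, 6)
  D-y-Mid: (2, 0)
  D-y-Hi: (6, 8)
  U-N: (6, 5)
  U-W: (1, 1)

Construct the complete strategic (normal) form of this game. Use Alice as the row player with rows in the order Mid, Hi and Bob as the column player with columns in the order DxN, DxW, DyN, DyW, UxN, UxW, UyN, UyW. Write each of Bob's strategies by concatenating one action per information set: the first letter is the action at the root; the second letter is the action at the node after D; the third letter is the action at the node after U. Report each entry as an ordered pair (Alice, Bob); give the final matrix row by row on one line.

Row Mid: DxN→(5,6), DxW→(5,6), DyN→(2,0), DyW→(2,0), UxN→(6,5), UxW→(1,1), UyN→(6,5), UyW→(1,1)
Row Hi: DxN→(5,6), DxW→(5,6), DyN→(6,8), DyW→(6,8), UxN→(6,5), UxW→(1,1), UyN→(6,5), UyW→(1,1)

Mid: (5,6) (5,6) (2,0) (2,0) (6,5) (1,1) (6,5) (1,1) | Hi: (5,6) (5,6) (6,8) (6,8) (6,5) (1,1) (6,5) (1,1)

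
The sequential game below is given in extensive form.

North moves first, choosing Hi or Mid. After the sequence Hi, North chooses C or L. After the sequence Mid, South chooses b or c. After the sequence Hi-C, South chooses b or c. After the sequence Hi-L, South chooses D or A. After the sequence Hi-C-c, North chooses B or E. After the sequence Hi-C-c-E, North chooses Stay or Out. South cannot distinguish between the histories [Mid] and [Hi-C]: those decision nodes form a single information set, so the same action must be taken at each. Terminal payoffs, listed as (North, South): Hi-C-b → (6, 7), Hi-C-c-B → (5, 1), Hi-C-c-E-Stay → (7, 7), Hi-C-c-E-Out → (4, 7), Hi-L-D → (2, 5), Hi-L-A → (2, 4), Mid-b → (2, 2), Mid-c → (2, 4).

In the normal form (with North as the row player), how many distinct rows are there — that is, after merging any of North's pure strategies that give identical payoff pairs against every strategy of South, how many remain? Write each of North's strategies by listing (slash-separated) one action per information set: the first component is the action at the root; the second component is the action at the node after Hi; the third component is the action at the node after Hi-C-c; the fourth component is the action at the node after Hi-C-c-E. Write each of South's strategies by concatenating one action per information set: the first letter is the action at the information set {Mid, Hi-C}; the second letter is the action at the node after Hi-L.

5

North has 16 pure strategies: Hi/C/B/Stay, Hi/C/B/Out, Hi/C/E/Stay, Hi/C/E/Out, Hi/L/B/Stay, Hi/L/B/Out, Hi/L/E/Stay, Hi/L/E/Out, Mid/C/B/Stay, Mid/C/B/Out, Mid/C/E/Stay, Mid/C/E/Out, Mid/L/B/Stay, Mid/L/B/Out, Mid/L/E/Stay, Mid/L/E/Out. Columns: bD, bA, cD, cA.
{Hi/C/B/Stay, Hi/C/B/Out} → row (6,7) (6,7) (5,1) (5,1)
{Hi/C/E/Stay} → row (6,7) (6,7) (7,7) (7,7)
{Hi/C/E/Out} → row (6,7) (6,7) (4,7) (4,7)
{Hi/L/B/Stay, Hi/L/B/Out, Hi/L/E/Stay, Hi/L/E/Out} → row (2,5) (2,4) (2,5) (2,4)
{Mid/C/B/Stay, Mid/C/B/Out, Mid/C/E/Stay, Mid/C/E/Out, Mid/L/B/Stay, Mid/L/B/Out, Mid/L/E/Stay, Mid/L/E/Out} → row (2,2) (2,2) (2,4) (2,4)
That's 5 distinct rows out of 16 strategies.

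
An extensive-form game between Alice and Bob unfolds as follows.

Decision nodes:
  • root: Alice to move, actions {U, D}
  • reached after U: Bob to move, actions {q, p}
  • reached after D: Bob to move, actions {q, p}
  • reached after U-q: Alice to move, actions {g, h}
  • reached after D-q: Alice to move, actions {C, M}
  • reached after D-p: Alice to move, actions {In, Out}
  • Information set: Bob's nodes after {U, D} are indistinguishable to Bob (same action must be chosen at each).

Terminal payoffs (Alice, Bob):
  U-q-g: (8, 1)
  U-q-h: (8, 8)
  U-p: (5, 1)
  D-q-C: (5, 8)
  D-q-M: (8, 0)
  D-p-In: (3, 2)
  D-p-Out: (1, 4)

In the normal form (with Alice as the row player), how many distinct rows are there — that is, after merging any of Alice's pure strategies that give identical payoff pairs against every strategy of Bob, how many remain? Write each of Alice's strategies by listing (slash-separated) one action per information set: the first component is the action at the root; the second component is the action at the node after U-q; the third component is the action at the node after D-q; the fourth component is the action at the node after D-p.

Alice has 16 pure strategies: U/g/C/In, U/g/C/Out, U/g/M/In, U/g/M/Out, U/h/C/In, U/h/C/Out, U/h/M/In, U/h/M/Out, D/g/C/In, D/g/C/Out, D/g/M/In, D/g/M/Out, D/h/C/In, D/h/C/Out, D/h/M/In, D/h/M/Out. Columns: q, p.
{U/g/C/In, U/g/C/Out, U/g/M/In, U/g/M/Out} → row (8,1) (5,1)
{U/h/C/In, U/h/C/Out, U/h/M/In, U/h/M/Out} → row (8,8) (5,1)
{D/g/C/In, D/h/C/In} → row (5,8) (3,2)
{D/g/C/Out, D/h/C/Out} → row (5,8) (1,4)
{D/g/M/In, D/h/M/In} → row (8,0) (3,2)
{D/g/M/Out, D/h/M/Out} → row (8,0) (1,4)
That's 6 distinct rows out of 16 strategies.

6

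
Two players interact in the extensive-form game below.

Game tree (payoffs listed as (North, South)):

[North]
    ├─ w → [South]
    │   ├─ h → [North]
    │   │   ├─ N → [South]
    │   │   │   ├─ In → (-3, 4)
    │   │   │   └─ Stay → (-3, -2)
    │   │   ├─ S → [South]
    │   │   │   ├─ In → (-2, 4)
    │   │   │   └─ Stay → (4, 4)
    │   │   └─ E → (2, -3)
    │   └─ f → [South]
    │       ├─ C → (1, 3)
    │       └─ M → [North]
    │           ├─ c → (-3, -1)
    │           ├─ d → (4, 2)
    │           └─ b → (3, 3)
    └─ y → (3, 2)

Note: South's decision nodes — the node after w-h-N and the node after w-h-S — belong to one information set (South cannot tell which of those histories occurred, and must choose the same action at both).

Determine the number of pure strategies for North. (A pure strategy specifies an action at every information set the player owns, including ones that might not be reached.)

North owns the root with actions {w, y} — two choices.
North owns the node after w-h with actions {N, S, E} — three choices.
North owns the node after w-f-M with actions {c, d, b} — three choices.
A pure strategy fixes one action at each information set independently, so the count is the product 2 × 3 × 3 = 18.
(For reference, South has 8 pure strategies, giving a 18×8 normal-form matrix.)

18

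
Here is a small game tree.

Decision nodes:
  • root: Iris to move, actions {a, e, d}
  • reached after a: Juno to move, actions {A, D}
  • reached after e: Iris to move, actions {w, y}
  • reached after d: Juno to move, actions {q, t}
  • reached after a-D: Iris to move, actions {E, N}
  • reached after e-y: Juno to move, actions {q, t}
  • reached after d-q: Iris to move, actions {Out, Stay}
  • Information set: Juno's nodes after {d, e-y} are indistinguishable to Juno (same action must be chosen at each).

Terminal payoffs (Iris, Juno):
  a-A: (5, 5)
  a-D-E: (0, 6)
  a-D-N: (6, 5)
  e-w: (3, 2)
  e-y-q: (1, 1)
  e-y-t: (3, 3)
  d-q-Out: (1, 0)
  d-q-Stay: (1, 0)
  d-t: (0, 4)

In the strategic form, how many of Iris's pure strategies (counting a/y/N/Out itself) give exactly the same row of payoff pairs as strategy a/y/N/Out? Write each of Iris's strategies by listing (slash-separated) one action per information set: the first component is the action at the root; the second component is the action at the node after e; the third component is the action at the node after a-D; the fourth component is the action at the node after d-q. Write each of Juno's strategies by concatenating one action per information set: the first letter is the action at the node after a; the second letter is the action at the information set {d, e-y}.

4

Row for a/y/N/Out (columns Aq, At, Dq, Dt): (5,5) (5,5) (6,5) (6,5).
Under a/y/N/Out, Iris's choice at the node after e and at the node after d-q can never be reached regardless of what Juno does, so varying those choices leaves every outcome unchanged.
Holding the reachable choices fixed and varying the unreachable ones freely already gives 2 × 2 = 4 equivalent strategies.
No other strategy reproduces this row, so those 4 are the full class: a/w/N/Out, a/w/N/Stay, a/y/N/Out, a/y/N/Stay.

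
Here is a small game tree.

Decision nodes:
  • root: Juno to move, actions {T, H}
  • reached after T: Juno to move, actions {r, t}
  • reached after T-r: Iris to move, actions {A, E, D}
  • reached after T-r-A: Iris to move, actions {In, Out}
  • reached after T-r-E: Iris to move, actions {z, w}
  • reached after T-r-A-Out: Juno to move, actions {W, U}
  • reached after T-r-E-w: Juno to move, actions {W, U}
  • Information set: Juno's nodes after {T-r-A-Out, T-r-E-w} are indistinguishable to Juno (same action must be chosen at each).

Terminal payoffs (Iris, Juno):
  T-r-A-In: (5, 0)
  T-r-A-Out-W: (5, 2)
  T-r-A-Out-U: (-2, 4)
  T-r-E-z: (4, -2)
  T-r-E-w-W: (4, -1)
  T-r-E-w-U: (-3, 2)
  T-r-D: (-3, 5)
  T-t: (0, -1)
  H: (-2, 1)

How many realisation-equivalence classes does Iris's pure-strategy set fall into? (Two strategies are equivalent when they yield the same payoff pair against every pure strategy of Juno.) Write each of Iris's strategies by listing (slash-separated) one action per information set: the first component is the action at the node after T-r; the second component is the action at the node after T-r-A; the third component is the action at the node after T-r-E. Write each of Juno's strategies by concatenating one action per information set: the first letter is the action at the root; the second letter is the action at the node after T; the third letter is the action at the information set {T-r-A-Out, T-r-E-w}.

Iris has 12 pure strategies: A/In/z, A/In/w, A/Out/z, A/Out/w, E/In/z, E/In/w, E/Out/z, E/Out/w, D/In/z, D/In/w, D/Out/z, D/Out/w. Columns: TrW, TrU, TtW, TtU, HrW, HrU, HtW, HtU.
{A/In/z, A/In/w} → row (5,0) (5,0) (0,-1) (0,-1) (-2,1) (-2,1) (-2,1) (-2,1)
{A/Out/z, A/Out/w} → row (5,2) (-2,4) (0,-1) (0,-1) (-2,1) (-2,1) (-2,1) (-2,1)
{E/In/z, E/Out/z} → row (4,-2) (4,-2) (0,-1) (0,-1) (-2,1) (-2,1) (-2,1) (-2,1)
{E/In/w, E/Out/w} → row (4,-1) (-3,2) (0,-1) (0,-1) (-2,1) (-2,1) (-2,1) (-2,1)
{D/In/z, D/In/w, D/Out/z, D/Out/w} → row (-3,5) (-3,5) (0,-1) (0,-1) (-2,1) (-2,1) (-2,1) (-2,1)
That's 5 distinct rows out of 12 strategies.

5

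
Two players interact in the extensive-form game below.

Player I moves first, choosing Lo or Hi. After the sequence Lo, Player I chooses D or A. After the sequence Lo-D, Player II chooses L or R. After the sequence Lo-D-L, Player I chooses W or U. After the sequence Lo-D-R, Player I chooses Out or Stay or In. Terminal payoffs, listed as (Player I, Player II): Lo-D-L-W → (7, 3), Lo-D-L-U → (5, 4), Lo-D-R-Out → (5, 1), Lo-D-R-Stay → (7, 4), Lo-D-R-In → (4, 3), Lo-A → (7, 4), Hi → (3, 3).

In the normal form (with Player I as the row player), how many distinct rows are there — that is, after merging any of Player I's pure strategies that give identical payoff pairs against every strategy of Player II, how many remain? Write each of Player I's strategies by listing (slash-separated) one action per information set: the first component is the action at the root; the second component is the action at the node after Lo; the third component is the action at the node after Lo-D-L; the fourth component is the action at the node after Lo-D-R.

8

Player I has 24 pure strategies: Lo/D/W/Out, Lo/D/W/Stay, Lo/D/W/In, Lo/D/U/Out, Lo/D/U/Stay, Lo/D/U/In, Lo/A/W/Out, Lo/A/W/Stay, Lo/A/W/In, Lo/A/U/Out, Lo/A/U/Stay, Lo/A/U/In, Hi/D/W/Out, Hi/D/W/Stay, Hi/D/W/In, Hi/D/U/Out, Hi/D/U/Stay, Hi/D/U/In, Hi/A/W/Out, Hi/A/W/Stay, Hi/A/W/In, Hi/A/U/Out, Hi/A/U/Stay, Hi/A/U/In. Columns: L, R.
{Lo/D/W/Out} → row (7,3) (5,1)
{Lo/D/W/Stay} → row (7,3) (7,4)
{Lo/D/W/In} → row (7,3) (4,3)
{Lo/D/U/Out} → row (5,4) (5,1)
{Lo/D/U/Stay} → row (5,4) (7,4)
{Lo/D/U/In} → row (5,4) (4,3)
{Lo/A/W/Out, Lo/A/W/Stay, Lo/A/W/In, Lo/A/U/Out, Lo/A/U/Stay, Lo/A/U/In} → row (7,4) (7,4)
{Hi/D/W/Out, Hi/D/W/Stay, Hi/D/W/In, Hi/D/U/Out, Hi/D/U/Stay, Hi/D/U/In, Hi/A/W/Out, Hi/A/W/Stay, Hi/A/W/In, Hi/A/U/Out, Hi/A/U/Stay, Hi/A/U/In} → row (3,3) (3,3)
That's 8 distinct rows out of 24 strategies.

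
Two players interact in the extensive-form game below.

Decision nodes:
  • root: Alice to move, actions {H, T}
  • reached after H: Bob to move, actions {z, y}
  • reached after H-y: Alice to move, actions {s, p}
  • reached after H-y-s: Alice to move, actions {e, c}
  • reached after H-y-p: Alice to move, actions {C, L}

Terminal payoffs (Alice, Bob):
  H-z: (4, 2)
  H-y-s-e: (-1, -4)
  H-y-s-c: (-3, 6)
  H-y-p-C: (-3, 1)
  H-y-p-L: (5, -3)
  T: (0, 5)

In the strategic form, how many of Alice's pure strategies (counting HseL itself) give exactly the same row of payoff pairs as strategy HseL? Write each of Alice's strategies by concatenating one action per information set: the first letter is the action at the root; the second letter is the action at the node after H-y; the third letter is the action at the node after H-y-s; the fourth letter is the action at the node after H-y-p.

2

Row for HseL (columns z, y): (4,2) (-1,-4).
Under HseL, Alice's choice at the node after H-y-p can never be reached regardless of what Bob does, so varying those choices leaves every outcome unchanged.
Holding the reachable choices fixed and varying the unreachable one freely already gives 2 equivalent strategies.
No other strategy reproduces this row, so those 2 are the full class: HseC, HseL.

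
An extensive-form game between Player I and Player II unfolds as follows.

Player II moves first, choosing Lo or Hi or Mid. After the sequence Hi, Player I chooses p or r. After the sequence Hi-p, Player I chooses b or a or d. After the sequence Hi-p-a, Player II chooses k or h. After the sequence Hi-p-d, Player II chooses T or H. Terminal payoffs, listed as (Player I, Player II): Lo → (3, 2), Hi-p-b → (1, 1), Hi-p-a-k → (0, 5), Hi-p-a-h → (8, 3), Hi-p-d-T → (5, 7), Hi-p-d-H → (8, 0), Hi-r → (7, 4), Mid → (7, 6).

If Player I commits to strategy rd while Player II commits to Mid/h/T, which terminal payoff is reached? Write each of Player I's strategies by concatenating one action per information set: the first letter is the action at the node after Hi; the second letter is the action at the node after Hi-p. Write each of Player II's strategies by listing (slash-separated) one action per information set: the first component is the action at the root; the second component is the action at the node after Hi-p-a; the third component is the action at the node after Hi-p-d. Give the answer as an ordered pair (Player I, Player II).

(7, 6)

Trace the play path from the root:
  Player II plays Mid
→ terminal payoff (7, 6).
(Player I's choice at the node after Hi is never reached on this path, so it doesn't affect the outcome.)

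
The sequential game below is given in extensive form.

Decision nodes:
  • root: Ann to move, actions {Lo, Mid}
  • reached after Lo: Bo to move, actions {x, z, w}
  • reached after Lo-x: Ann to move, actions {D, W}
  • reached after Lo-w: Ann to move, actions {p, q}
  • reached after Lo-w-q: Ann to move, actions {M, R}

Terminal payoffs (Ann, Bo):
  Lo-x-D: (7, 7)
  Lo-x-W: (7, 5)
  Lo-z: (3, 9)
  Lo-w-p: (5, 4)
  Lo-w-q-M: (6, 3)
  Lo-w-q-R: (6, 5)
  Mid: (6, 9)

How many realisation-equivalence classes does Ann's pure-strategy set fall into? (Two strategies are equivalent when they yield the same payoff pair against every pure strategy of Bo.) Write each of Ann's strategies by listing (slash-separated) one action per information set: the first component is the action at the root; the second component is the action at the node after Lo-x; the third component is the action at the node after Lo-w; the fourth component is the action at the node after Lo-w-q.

7

Ann has 16 pure strategies: Lo/D/p/M, Lo/D/p/R, Lo/D/q/M, Lo/D/q/R, Lo/W/p/M, Lo/W/p/R, Lo/W/q/M, Lo/W/q/R, Mid/D/p/M, Mid/D/p/R, Mid/D/q/M, Mid/D/q/R, Mid/W/p/M, Mid/W/p/R, Mid/W/q/M, Mid/W/q/R. Columns: x, z, w.
{Lo/D/p/M, Lo/D/p/R} → row (7,7) (3,9) (5,4)
{Lo/D/q/M} → row (7,7) (3,9) (6,3)
{Lo/D/q/R} → row (7,7) (3,9) (6,5)
{Lo/W/p/M, Lo/W/p/R} → row (7,5) (3,9) (5,4)
{Lo/W/q/M} → row (7,5) (3,9) (6,3)
{Lo/W/q/R} → row (7,5) (3,9) (6,5)
{Mid/D/p/M, Mid/D/p/R, Mid/D/q/M, Mid/D/q/R, Mid/W/p/M, Mid/W/p/R, Mid/W/q/M, Mid/W/q/R} → row (6,9) (6,9) (6,9)
That's 7 distinct rows out of 16 strategies.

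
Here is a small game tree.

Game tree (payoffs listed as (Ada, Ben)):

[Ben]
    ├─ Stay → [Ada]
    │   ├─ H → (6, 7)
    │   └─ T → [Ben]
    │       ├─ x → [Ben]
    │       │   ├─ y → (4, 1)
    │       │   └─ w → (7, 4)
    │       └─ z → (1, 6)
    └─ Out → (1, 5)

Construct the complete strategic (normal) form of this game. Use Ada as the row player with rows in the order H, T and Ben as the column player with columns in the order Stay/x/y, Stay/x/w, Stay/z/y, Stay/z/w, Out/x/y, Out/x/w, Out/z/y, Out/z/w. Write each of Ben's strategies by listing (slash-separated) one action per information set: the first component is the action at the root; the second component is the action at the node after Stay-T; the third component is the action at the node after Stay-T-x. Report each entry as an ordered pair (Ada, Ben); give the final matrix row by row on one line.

Row H: Stay/x/y→(6,7), Stay/x/w→(6,7), Stay/z/y→(6,7), Stay/z/w→(6,7), Out/x/y→(1,5), Out/x/w→(1,5), Out/z/y→(1,5), Out/z/w→(1,5)
Row T: Stay/x/y→(4,1), Stay/x/w→(7,4), Stay/z/y→(1,6), Stay/z/w→(1,6), Out/x/y→(1,5), Out/x/w→(1,5), Out/z/y→(1,5), Out/z/w→(1,5)

H: (6,7) (6,7) (6,7) (6,7) (1,5) (1,5) (1,5) (1,5) | T: (4,1) (7,4) (1,6) (1,6) (1,5) (1,5) (1,5) (1,5)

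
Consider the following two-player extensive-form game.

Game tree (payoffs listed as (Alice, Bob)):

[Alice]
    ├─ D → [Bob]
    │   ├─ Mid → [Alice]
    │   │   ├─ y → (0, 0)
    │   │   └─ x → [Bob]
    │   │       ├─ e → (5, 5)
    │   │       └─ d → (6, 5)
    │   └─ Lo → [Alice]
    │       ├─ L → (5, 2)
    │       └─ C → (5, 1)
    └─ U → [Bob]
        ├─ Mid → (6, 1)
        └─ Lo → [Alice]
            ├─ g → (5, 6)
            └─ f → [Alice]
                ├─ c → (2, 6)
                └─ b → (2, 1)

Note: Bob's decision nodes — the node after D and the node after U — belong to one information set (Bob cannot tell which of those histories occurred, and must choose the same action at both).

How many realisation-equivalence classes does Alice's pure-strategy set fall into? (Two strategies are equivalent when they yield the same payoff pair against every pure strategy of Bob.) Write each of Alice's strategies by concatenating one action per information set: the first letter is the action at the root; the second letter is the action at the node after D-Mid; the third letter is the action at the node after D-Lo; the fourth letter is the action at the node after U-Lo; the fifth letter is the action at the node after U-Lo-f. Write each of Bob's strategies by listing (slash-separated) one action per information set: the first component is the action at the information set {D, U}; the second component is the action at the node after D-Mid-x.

Alice has 32 pure strategies: DyLgc, DyLgb, DyLfc, DyLfb, DyCgc, DyCgb, DyCfc, DyCfb, DxLgc, DxLgb, DxLfc, DxLfb, DxCgc, DxCgb, DxCfc, DxCfb, UyLgc, UyLgb, UyLfc, UyLfb, UyCgc, UyCgb, UyCfc, UyCfb, UxLgc, UxLgb, UxLfc, UxLfb, UxCgc, UxCgb, UxCfc, UxCfb. Columns: Mid/e, Mid/d, Lo/e, Lo/d.
{DyLgc, DyLgb, DyLfc, DyLfb} → row (0,0) (0,0) (5,2) (5,2)
{DyCgc, DyCgb, DyCfc, DyCfb} → row (0,0) (0,0) (5,1) (5,1)
{DxLgc, DxLgb, DxLfc, DxLfb} → row (5,5) (6,5) (5,2) (5,2)
{DxCgc, DxCgb, DxCfc, DxCfb} → row (5,5) (6,5) (5,1) (5,1)
{UyLgc, UyLgb, UyCgc, UyCgb, UxLgc, UxLgb, UxCgc, UxCgb} → row (6,1) (6,1) (5,6) (5,6)
{UyLfc, UyCfc, UxLfc, UxCfc} → row (6,1) (6,1) (2,6) (2,6)
{UyLfb, UyCfb, UxLfb, UxCfb} → row (6,1) (6,1) (2,1) (2,1)
That's 7 distinct rows out of 32 strategies.

7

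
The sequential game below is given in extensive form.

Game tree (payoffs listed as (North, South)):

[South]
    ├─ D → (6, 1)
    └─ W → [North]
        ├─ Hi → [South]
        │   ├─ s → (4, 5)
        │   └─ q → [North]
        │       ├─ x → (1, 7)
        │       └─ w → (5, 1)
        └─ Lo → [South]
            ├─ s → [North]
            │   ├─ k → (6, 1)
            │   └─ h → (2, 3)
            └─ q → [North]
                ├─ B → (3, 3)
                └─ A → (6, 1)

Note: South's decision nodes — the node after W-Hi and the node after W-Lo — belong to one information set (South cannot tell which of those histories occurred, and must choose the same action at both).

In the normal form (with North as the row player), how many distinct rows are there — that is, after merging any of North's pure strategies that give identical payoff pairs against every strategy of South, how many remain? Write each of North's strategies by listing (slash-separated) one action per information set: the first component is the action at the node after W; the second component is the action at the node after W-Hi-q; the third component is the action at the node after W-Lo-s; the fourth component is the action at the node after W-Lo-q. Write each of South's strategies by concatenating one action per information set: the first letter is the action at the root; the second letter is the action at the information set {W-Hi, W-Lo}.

North has 16 pure strategies: Hi/x/k/B, Hi/x/k/A, Hi/x/h/B, Hi/x/h/A, Hi/w/k/B, Hi/w/k/A, Hi/w/h/B, Hi/w/h/A, Lo/x/k/B, Lo/x/k/A, Lo/x/h/B, Lo/x/h/A, Lo/w/k/B, Lo/w/k/A, Lo/w/h/B, Lo/w/h/A. Columns: Ds, Dq, Ws, Wq.
{Hi/x/k/B, Hi/x/k/A, Hi/x/h/B, Hi/x/h/A} → row (6,1) (6,1) (4,5) (1,7)
{Hi/w/k/B, Hi/w/k/A, Hi/w/h/B, Hi/w/h/A} → row (6,1) (6,1) (4,5) (5,1)
{Lo/x/k/B, Lo/w/k/B} → row (6,1) (6,1) (6,1) (3,3)
{Lo/x/k/A, Lo/w/k/A} → row (6,1) (6,1) (6,1) (6,1)
{Lo/x/h/B, Lo/w/h/B} → row (6,1) (6,1) (2,3) (3,3)
{Lo/x/h/A, Lo/w/h/A} → row (6,1) (6,1) (2,3) (6,1)
That's 6 distinct rows out of 16 strategies.

6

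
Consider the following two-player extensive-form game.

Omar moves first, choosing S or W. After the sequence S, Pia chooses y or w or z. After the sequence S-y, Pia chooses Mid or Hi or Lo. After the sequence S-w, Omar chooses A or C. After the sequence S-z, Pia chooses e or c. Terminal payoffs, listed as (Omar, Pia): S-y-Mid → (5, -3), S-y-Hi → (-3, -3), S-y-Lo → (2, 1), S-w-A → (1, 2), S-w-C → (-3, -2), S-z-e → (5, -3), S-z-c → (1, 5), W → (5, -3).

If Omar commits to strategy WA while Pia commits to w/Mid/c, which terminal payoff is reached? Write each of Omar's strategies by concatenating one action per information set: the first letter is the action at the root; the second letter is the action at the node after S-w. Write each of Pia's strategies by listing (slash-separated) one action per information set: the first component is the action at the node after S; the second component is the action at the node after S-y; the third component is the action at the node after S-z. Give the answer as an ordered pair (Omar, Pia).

Trace the play path from the root:
  Omar plays W
→ terminal payoff (5, -3).
(Omar's choice at the node after S-w is never reached on this path, so it doesn't affect the outcome.)

(5, -3)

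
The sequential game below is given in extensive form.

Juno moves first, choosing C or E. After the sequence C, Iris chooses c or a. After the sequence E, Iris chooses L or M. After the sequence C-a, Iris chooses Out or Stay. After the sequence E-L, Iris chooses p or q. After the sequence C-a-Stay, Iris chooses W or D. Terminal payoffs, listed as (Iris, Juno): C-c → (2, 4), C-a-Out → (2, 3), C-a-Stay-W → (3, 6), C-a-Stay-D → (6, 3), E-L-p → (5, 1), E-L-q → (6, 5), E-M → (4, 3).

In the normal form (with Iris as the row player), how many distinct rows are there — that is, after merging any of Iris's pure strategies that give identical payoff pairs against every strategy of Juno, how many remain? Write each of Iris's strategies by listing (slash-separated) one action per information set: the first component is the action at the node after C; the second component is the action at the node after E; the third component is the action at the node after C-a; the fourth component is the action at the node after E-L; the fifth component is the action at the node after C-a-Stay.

Iris has 32 pure strategies: c/L/Out/p/W, c/L/Out/p/D, c/L/Out/q/W, c/L/Out/q/D, c/L/Stay/p/W, c/L/Stay/p/D, c/L/Stay/q/W, c/L/Stay/q/D, c/M/Out/p/W, c/M/Out/p/D, c/M/Out/q/W, c/M/Out/q/D, c/M/Stay/p/W, c/M/Stay/p/D, c/M/Stay/q/W, c/M/Stay/q/D, a/L/Out/p/W, a/L/Out/p/D, a/L/Out/q/W, a/L/Out/q/D, a/L/Stay/p/W, a/L/Stay/p/D, a/L/Stay/q/W, a/L/Stay/q/D, a/M/Out/p/W, a/M/Out/p/D, a/M/Out/q/W, a/M/Out/q/D, a/M/Stay/p/W, a/M/Stay/p/D, a/M/Stay/q/W, a/M/Stay/q/D. Columns: C, E.
{c/L/Out/p/W, c/L/Out/p/D, c/L/Stay/p/W, c/L/Stay/p/D} → row (2,4) (5,1)
{c/L/Out/q/W, c/L/Out/q/D, c/L/Stay/q/W, c/L/Stay/q/D} → row (2,4) (6,5)
{c/M/Out/p/W, c/M/Out/p/D, c/M/Out/q/W, c/M/Out/q/D, c/M/Stay/p/W, c/M/Stay/p/D, c/M/Stay/q/W, c/M/Stay/q/D} → row (2,4) (4,3)
{a/L/Out/p/W, a/L/Out/p/D} → row (2,3) (5,1)
{a/L/Out/q/W, a/L/Out/q/D} → row (2,3) (6,5)
{a/L/Stay/p/W} → row (3,6) (5,1)
{a/L/Stay/p/D} → row (6,3) (5,1)
{a/L/Stay/q/W} → row (3,6) (6,5)
{a/L/Stay/q/D} → row (6,3) (6,5)
{a/M/Out/p/W, a/M/Out/p/D, a/M/Out/q/W, a/M/Out/q/D} → row (2,3) (4,3)
{a/M/Stay/p/W, a/M/Stay/q/W} → row (3,6) (4,3)
{a/M/Stay/p/D, a/M/Stay/q/D} → row (6,3) (4,3)
That's 12 distinct rows out of 32 strategies.

12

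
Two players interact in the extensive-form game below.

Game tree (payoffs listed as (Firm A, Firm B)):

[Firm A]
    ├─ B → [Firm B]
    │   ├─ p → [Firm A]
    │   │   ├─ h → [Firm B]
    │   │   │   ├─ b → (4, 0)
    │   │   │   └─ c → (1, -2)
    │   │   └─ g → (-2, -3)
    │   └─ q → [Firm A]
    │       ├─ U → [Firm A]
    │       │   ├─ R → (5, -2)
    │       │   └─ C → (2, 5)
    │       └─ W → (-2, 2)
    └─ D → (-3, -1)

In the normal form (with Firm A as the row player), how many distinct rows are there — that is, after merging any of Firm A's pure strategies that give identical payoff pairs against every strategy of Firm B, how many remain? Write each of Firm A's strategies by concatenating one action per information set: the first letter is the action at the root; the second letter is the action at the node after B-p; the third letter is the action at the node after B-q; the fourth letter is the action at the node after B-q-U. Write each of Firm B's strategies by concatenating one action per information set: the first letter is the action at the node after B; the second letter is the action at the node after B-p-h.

7

Firm A has 16 pure strategies: BhUR, BhUC, BhWR, BhWC, BgUR, BgUC, BgWR, BgWC, DhUR, DhUC, DhWR, DhWC, DgUR, DgUC, DgWR, DgWC. Columns: pb, pc, qb, qc.
{BhUR} → row (4,0) (1,-2) (5,-2) (5,-2)
{BhUC} → row (4,0) (1,-2) (2,5) (2,5)
{BhWR, BhWC} → row (4,0) (1,-2) (-2,2) (-2,2)
{BgUR} → row (-2,-3) (-2,-3) (5,-2) (5,-2)
{BgUC} → row (-2,-3) (-2,-3) (2,5) (2,5)
{BgWR, BgWC} → row (-2,-3) (-2,-3) (-2,2) (-2,2)
{DhUR, DhUC, DhWR, DhWC, DgUR, DgUC, DgWR, DgWC} → row (-3,-1) (-3,-1) (-3,-1) (-3,-1)
That's 7 distinct rows out of 16 strategies.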